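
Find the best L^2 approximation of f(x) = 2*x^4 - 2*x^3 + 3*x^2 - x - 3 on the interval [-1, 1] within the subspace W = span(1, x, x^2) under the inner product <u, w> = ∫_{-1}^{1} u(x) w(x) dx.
g(x) = 33*x^2/7 - 11*x/5 - 111/35

The best approximation g ∈ W is the orthogonal projection of f onto W. Writing g = a_0 + a_1 x + a_2 x^2, the coefficients solve the normal equations G · a = b where
  G_{ij} = <φ_i, φ_j> and b_i = <f, φ_i>, with φ_0 = 1, φ_1 = x, φ_2 = x^2.
G =
  [2, 0, 2/3]
  [0, 2/3, 0]
  [2/3, 0, 2/5],
b = (-16/5, -22/15, -8/35).
Solving gives a_0 = -111/35, a_1 = -11/5, a_2 = 33/7, so
  g(x) = 33*x^2/7 - 11*x/5 - 111/35.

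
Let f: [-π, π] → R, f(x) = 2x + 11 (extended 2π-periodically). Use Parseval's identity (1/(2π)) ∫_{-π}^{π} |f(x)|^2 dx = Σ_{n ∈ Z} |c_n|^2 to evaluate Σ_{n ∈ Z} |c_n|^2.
Σ |c_n|^2 = 4π^2/3 + 121

Expand and integrate term by term over [-π, π]:
  ∫ (2x)^2 dx = 4·(2π^3/3); ∫ 2·2·(11)·x dx = 0 (odd integrand); ∫ 11^2 dx = 121·2π.
So (1/(2π)) ∫_{-π}^{π} (2x + 11)^2 dx = 4π^2/3 + 121 = 4π^2/3 + 121.
Parseval ⇒ Σ |c_n|^2 = 4π^2/3 + 121.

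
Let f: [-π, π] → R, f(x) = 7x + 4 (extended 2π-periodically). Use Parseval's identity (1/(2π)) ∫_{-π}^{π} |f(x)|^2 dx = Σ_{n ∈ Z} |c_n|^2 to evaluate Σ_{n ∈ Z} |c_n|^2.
Σ |c_n|^2 = 49π^2/3 + 16

Expand and integrate term by term over [-π, π]:
  ∫ (7x)^2 dx = 49·(2π^3/3); ∫ 2·7·(4)·x dx = 0 (odd integrand); ∫ 4^2 dx = 16·2π.
So (1/(2π)) ∫_{-π}^{π} (7x + 4)^2 dx = 49π^2/3 + 16 = 49π^2/3 + 16.
Parseval ⇒ Σ |c_n|^2 = 49π^2/3 + 16.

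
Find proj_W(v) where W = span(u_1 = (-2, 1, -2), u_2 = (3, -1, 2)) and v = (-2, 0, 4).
proj_W(v) = (-2, -8/5, 16/5)

Set up U = [u_1 | ... | u_2] ∈ R^(3×2). The projector onto W = col(U) is P = U (U^T U)^(-1) U^T.
Compute U^T U =
  [9, -11]
  [-11, 14],
and U^T v = (-4, 2).
Solve U^T U · c = U^T v for the coefficients: c = (-34/5, -26/5). The projection is proj_W(v) = U c.
Check: (v - proj_W(v)) · u_1 = 0  (should be 0).
Check: (v - proj_W(v)) · u_2 = 0  (should be 0).
Result: proj_W(v) = (-2, -8/5, 16/5).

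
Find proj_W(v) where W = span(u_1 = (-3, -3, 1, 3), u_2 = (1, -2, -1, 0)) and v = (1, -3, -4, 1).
proj_W(v) = (137/82, -155/41, -145/82, 6/41)

Set up U = [u_1 | ... | u_2] ∈ R^(4×2). The projector onto W = col(U) is P = U (U^T U)^(-1) U^T.
Compute U^T U =
  [28, 2]
  [2, 6],
and U^T v = (5, 11).
Solve U^T U · c = U^T v for the coefficients: c = (2/41, 149/82). The projection is proj_W(v) = U c.
Check: (v - proj_W(v)) · u_1 = 0  (should be 0).
Check: (v - proj_W(v)) · u_2 = 0  (should be 0).
Result: proj_W(v) = (137/82, -155/41, -145/82, 6/41).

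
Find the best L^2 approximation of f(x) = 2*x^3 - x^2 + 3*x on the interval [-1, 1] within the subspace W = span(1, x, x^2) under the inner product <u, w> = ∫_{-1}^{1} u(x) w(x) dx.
g(x) = -x^2 + 21*x/5

The best approximation g ∈ W is the orthogonal projection of f onto W. Writing g = a_0 + a_1 x + a_2 x^2, the coefficients solve the normal equations G · a = b where
  G_{ij} = <φ_i, φ_j> and b_i = <f, φ_i>, with φ_0 = 1, φ_1 = x, φ_2 = x^2.
G =
  [2, 0, 2/3]
  [0, 2/3, 0]
  [2/3, 0, 2/5],
b = (-2/3, 14/5, -2/5).
Solving gives a_0 = 0, a_1 = 21/5, a_2 = -1, so
  g(x) = -x^2 + 21*x/5.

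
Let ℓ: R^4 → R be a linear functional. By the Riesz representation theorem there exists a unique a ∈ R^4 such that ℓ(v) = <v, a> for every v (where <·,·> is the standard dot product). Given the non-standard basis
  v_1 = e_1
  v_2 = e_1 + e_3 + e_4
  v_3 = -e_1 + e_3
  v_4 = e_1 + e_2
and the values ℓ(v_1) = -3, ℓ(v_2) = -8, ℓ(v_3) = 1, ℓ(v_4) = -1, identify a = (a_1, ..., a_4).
a = (-3, 2, -2, -3)

Write a = (a_1, ..., a_4) in the standard basis. For each basis vector v_i, ℓ(v_i) = <v_i, a> is a linear equation in the a_j's. Collect the n equations into a matrix system V a = ℓ, where row i of V is v_i (expressed in the standard basis). Since V is invertible (lower-triangular with 1s on the diagonal, up to permutation), solve by back-substitution:
  V =
[[1, 0, 0, 0],
 [1, 0, 1, 1],
 [-1, 0, 1, 0],
 [1, 1, 0, 0]]
  V a = (-3, -8, 1, -1)
Solving gives a = (-3, 2, -2, -3).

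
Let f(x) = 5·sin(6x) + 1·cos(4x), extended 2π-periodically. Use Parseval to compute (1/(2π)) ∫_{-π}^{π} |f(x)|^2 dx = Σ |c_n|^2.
Σ |c_n|^2 = 13

Expand |f|^2 and use orthogonality of {sin(nx), cos(mx)} on [-π, π]:
  ∫_{-π}^{π} sin(nx)^2 dx = π, ∫ cos(mx)^2 dx = π, and cross terms integrate to 0.
So ∫_{-π}^{π} f(x)^2 dx = 5^2 · π + 1^2 · π = (25 + 1)π.
Divide by 2π: (25 + 1)/2 = 13.
By Parseval, this equals Σ |c_n|^2.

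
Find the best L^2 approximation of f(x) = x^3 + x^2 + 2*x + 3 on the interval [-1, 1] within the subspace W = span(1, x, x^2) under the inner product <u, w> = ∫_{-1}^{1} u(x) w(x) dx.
g(x) = x^2 + 13*x/5 + 3

The best approximation g ∈ W is the orthogonal projection of f onto W. Writing g = a_0 + a_1 x + a_2 x^2, the coefficients solve the normal equations G · a = b where
  G_{ij} = <φ_i, φ_j> and b_i = <f, φ_i>, with φ_0 = 1, φ_1 = x, φ_2 = x^2.
G =
  [2, 0, 2/3]
  [0, 2/3, 0]
  [2/3, 0, 2/5],
b = (20/3, 26/15, 12/5).
Solving gives a_0 = 3, a_1 = 13/5, a_2 = 1, so
  g(x) = x^2 + 13*x/5 + 3.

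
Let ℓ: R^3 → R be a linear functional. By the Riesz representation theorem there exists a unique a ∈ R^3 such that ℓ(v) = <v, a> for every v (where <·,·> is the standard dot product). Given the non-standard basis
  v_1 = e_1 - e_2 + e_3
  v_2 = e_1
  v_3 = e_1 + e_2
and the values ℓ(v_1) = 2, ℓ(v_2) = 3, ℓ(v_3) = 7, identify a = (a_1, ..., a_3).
a = (3, 4, 3)

Write a = (a_1, ..., a_3) in the standard basis. For each basis vector v_i, ℓ(v_i) = <v_i, a> is a linear equation in the a_j's. Collect the n equations into a matrix system V a = ℓ, where row i of V is v_i (expressed in the standard basis). Since V is invertible (lower-triangular with 1s on the diagonal, up to permutation), solve by back-substitution:
  V =
[[1, -1, 1],
 [1, 0, 0],
 [1, 1, 0]]
  V a = (2, 3, 7)
Solving gives a = (3, 4, 3).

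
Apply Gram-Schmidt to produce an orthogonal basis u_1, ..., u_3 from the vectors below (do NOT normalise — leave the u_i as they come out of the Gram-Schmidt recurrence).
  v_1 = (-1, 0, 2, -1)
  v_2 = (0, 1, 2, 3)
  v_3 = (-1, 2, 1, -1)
Orthogonal basis:
  u_1 = (-1, 0, 2, -1)
  u_2 = (1/6, 1, 5/3, 19/6)
  u_3 = (-28/83, 164/83, -31/83, -34/83)

Apply the Gram-Schmidt recurrence
  u_1 = v_1
  u_i = v_i − Σ_{j<i} ((v_i · u_j) / (u_j · u_j)) · u_j.

Step by step this gives:
  u_1 = (-1, 0, 2, -1)
  u_2 = (1/6, 1, 5/3, 19/6)
  u_3 = (-28/83, 164/83, -31/83, -34/83)

Orthogonality check:
  u_2 · u_1 = 0 (should be 0)
  u_3 · u_1 = 0 (should be 0)
  u_3 · u_2 = 0 (should be 0)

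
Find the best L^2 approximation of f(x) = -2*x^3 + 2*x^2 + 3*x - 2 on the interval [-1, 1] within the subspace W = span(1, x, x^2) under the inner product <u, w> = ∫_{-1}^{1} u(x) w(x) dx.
g(x) = 2*x^2 + 9*x/5 - 2

The best approximation g ∈ W is the orthogonal projection of f onto W. Writing g = a_0 + a_1 x + a_2 x^2, the coefficients solve the normal equations G · a = b where
  G_{ij} = <φ_i, φ_j> and b_i = <f, φ_i>, with φ_0 = 1, φ_1 = x, φ_2 = x^2.
G =
  [2, 0, 2/3]
  [0, 2/3, 0]
  [2/3, 0, 2/5],
b = (-8/3, 6/5, -8/15).
Solving gives a_0 = -2, a_1 = 9/5, a_2 = 2, so
  g(x) = 2*x^2 + 9*x/5 - 2.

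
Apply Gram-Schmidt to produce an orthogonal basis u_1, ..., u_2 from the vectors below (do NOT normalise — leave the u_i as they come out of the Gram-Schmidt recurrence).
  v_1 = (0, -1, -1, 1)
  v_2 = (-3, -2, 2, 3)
Orthogonal basis:
  u_1 = (0, -1, -1, 1)
  u_2 = (-3, -1, 3, 2)

Apply the Gram-Schmidt recurrence
  u_1 = v_1
  u_i = v_i − Σ_{j<i} ((v_i · u_j) / (u_j · u_j)) · u_j.

Step by step this gives:
  u_1 = (0, -1, -1, 1)
  u_2 = (-3, -1, 3, 2)

Orthogonality check:
  u_2 · u_1 = 0 (should be 0)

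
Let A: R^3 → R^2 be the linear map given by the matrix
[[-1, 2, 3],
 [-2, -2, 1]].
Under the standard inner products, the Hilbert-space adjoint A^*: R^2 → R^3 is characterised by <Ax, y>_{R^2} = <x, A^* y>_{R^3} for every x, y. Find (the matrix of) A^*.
A^* = A^T =
[[-1, -2],
 [2, -2],
 [3, 1]]

For real matrices with standard dot products, the defining identity <Ax, y> = <x, A^* y> gives (Ax)^T y = x^T (A^*) y, i.e. x^T A^T y = x^T (A^*) y. Since this holds for all x, y, we must have A^* = A^T. Therefore
A^* =
[[-1, -2],
 [2, -2],
 [3, 1]].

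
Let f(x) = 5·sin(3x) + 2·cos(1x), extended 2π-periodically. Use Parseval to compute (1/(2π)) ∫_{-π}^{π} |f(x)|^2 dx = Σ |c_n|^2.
Σ |c_n|^2 = 29/2

Expand |f|^2 and use orthogonality of {sin(nx), cos(mx)} on [-π, π]:
  ∫_{-π}^{π} sin(nx)^2 dx = π, ∫ cos(mx)^2 dx = π, and cross terms integrate to 0.
So ∫_{-π}^{π} f(x)^2 dx = 5^2 · π + 2^2 · π = (25 + 4)π.
Divide by 2π: (25 + 4)/2 = 29/2.
By Parseval, this equals Σ |c_n|^2.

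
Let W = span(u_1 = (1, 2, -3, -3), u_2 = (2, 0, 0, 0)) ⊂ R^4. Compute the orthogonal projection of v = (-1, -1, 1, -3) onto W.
proj_W(v) = (-1, 4/11, -6/11, -6/11)

Set up U = [u_1 | ... | u_2] ∈ R^(4×2). The projector onto W = col(U) is P = U (U^T U)^(-1) U^T.
Compute U^T U =
  [23, 2]
  [2, 4],
and U^T v = (3, -2).
Solve U^T U · c = U^T v for the coefficients: c = (2/11, -13/22). The projection is proj_W(v) = U c.
Check: (v - proj_W(v)) · u_1 = 0  (should be 0).
Check: (v - proj_W(v)) · u_2 = 0  (should be 0).
Result: proj_W(v) = (-1, 4/11, -6/11, -6/11).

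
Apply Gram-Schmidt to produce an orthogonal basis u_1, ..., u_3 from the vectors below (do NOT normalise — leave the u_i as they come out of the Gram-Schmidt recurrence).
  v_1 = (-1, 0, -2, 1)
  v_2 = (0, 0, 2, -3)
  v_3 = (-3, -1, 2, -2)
Orthogonal basis:
  u_1 = (-1, 0, -2, 1)
  u_2 = (-7/6, 0, -1/3, -11/6)
  u_3 = (-56/29, -1, 42/29, 28/29)

Apply the Gram-Schmidt recurrence
  u_1 = v_1
  u_i = v_i − Σ_{j<i} ((v_i · u_j) / (u_j · u_j)) · u_j.

Step by step this gives:
  u_1 = (-1, 0, -2, 1)
  u_2 = (-7/6, 0, -1/3, -11/6)
  u_3 = (-56/29, -1, 42/29, 28/29)

Orthogonality check:
  u_2 · u_1 = 0 (should be 0)
  u_3 · u_1 = 0 (should be 0)
  u_3 · u_2 = 0 (should be 0)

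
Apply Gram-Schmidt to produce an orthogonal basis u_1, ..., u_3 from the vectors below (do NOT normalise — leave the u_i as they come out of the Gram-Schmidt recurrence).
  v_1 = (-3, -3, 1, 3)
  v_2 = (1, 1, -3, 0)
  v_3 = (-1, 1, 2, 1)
Orthogonal basis:
  u_1 = (-3, -3, 1, 3)
  u_2 = (1/28, 1/28, -75/28, 27/28)
  u_3 = (-101/227, 353/227, 84/227, 224/227)

Apply the Gram-Schmidt recurrence
  u_1 = v_1
  u_i = v_i − Σ_{j<i} ((v_i · u_j) / (u_j · u_j)) · u_j.

Step by step this gives:
  u_1 = (-3, -3, 1, 3)
  u_2 = (1/28, 1/28, -75/28, 27/28)
  u_3 = (-101/227, 353/227, 84/227, 224/227)

Orthogonality check:
  u_2 · u_1 = 0 (should be 0)
  u_3 · u_1 = 0 (should be 0)
  u_3 · u_2 = 0 (should be 0)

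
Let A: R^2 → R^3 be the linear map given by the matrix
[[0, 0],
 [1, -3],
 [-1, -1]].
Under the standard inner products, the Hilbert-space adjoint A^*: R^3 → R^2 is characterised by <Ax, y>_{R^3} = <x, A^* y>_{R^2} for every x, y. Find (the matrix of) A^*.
A^* = A^T =
[[0, 1, -1],
 [0, -3, -1]]

For real matrices with standard dot products, the defining identity <Ax, y> = <x, A^* y> gives (Ax)^T y = x^T (A^*) y, i.e. x^T A^T y = x^T (A^*) y. Since this holds for all x, y, we must have A^* = A^T. Therefore
A^* =
[[0, 1, -1],
 [0, -3, -1]].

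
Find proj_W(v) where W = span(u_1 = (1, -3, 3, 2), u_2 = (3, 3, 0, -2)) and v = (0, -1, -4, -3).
proj_W(v) = (-543/406, 657/406, -450/203, -219/203)

Set up U = [u_1 | ... | u_2] ∈ R^(4×2). The projector onto W = col(U) is P = U (U^T U)^(-1) U^T.
Compute U^T U =
  [23, -10]
  [-10, 22],
and U^T v = (-15, 3).
Solve U^T U · c = U^T v for the coefficients: c = (-150/203, -81/406). The projection is proj_W(v) = U c.
Check: (v - proj_W(v)) · u_1 = 0  (should be 0).
Check: (v - proj_W(v)) · u_2 = 0  (should be 0).
Result: proj_W(v) = (-543/406, 657/406, -450/203, -219/203).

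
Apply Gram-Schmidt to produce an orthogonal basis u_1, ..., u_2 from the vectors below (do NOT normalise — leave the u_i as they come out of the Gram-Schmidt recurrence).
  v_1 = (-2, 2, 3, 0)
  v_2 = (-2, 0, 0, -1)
Orthogonal basis:
  u_1 = (-2, 2, 3, 0)
  u_2 = (-26/17, -8/17, -12/17, -1)

Apply the Gram-Schmidt recurrence
  u_1 = v_1
  u_i = v_i − Σ_{j<i} ((v_i · u_j) / (u_j · u_j)) · u_j.

Step by step this gives:
  u_1 = (-2, 2, 3, 0)
  u_2 = (-26/17, -8/17, -12/17, -1)

Orthogonality check:
  u_2 · u_1 = 0 (should be 0)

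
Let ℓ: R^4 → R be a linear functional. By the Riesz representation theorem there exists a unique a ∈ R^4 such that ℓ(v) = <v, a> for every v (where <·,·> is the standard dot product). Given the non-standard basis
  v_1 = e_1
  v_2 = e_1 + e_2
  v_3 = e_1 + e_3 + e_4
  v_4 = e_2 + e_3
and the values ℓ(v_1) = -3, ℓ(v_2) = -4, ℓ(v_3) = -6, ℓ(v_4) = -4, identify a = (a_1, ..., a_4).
a = (-3, -1, -3, 0)

Write a = (a_1, ..., a_4) in the standard basis. For each basis vector v_i, ℓ(v_i) = <v_i, a> is a linear equation in the a_j's. Collect the n equations into a matrix system V a = ℓ, where row i of V is v_i (expressed in the standard basis). Since V is invertible (lower-triangular with 1s on the diagonal, up to permutation), solve by back-substitution:
  V =
[[1, 0, 0, 0],
 [1, 1, 0, 0],
 [1, 0, 1, 1],
 [0, 1, 1, 0]]
  V a = (-3, -4, -6, -4)
Solving gives a = (-3, -1, -3, 0).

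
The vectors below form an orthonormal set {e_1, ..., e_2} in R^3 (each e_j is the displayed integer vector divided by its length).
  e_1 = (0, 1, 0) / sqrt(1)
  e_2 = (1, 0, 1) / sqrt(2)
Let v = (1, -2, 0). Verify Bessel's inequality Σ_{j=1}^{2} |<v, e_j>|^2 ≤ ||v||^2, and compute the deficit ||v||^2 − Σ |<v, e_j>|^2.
Σ |<v, e_j>|^2 = 9/2; ||v||^2 = 5; deficit = 1/2

Write each e_j = u_j / sqrt(<u_j, u_j>) where u_j is the displayed integer vector. Then <v, e_j> = <v, u_j> / sqrt(<u_j, u_j>), so |<v, e_j>|^2 = <v, u_j>^2 / <u_j, u_j>.
Coefficients: <v, e_1> = -2/sqrt(1), <v, e_2> = 1/sqrt(2).
Square and sum: Σ |<v, e_j>|^2 = 9/2.
Compute ||v||^2 = v·v = 5.
Deficit = 5 − 9/2 = 1/2 ≥ 0, confirming Bessel's inequality. (The deficit equals ||v − Σ <v,e_j> e_j||^2, the squared distance from v to span{e_j}.)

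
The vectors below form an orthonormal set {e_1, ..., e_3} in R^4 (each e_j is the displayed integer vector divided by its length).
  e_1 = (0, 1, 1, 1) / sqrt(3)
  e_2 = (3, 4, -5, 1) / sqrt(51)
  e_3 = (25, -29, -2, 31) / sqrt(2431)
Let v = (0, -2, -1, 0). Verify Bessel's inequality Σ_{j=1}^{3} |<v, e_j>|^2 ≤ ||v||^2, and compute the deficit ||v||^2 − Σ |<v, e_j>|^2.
Σ |<v, e_j>|^2 = 666/143; ||v||^2 = 5; deficit = 49/143

Write each e_j = u_j / sqrt(<u_j, u_j>) where u_j is the displayed integer vector. Then <v, e_j> = <v, u_j> / sqrt(<u_j, u_j>), so |<v, e_j>|^2 = <v, u_j>^2 / <u_j, u_j>.
Coefficients: <v, e_1> = -3/sqrt(3), <v, e_2> = -3/sqrt(51), <v, e_3> = 60/sqrt(2431).
Square and sum: Σ |<v, e_j>|^2 = 666/143.
Compute ||v||^2 = v·v = 5.
Deficit = 5 − 666/143 = 49/143 ≥ 0, confirming Bessel's inequality. (The deficit equals ||v − Σ <v,e_j> e_j||^2, the squared distance from v to span{e_j}.)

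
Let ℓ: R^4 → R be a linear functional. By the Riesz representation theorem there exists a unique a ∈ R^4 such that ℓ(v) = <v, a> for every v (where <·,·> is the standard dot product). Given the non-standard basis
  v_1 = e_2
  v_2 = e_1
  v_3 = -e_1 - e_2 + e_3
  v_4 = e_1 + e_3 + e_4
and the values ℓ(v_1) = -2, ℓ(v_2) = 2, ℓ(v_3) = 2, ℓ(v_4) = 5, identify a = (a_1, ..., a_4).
a = (2, -2, 2, 1)

Write a = (a_1, ..., a_4) in the standard basis. For each basis vector v_i, ℓ(v_i) = <v_i, a> is a linear equation in the a_j's. Collect the n equations into a matrix system V a = ℓ, where row i of V is v_i (expressed in the standard basis). Since V is invertible (lower-triangular with 1s on the diagonal, up to permutation), solve by back-substitution:
  V =
[[0, 1, 0, 0],
 [1, 0, 0, 0],
 [-1, -1, 1, 0],
 [1, 0, 1, 1]]
  V a = (-2, 2, 2, 5)
Solving gives a = (2, -2, 2, 1).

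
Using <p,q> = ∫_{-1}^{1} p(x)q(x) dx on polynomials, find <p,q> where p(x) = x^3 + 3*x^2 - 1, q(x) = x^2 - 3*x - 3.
<p,q> = -2/3

Expand the product: p(x)·q(x) = x^5 - 12*x^3 - 10*x^2 + 3*x + 3.
∫_{-1}^{1} of each monomial x^k gives [2/(k+1) if k even, 0 if k odd]. Integrating term-by-term (or equivalently evaluating the antiderivative F(x) = x^6/6 - 3*x^4 - 10*x^3/3 + 3*x^2/2 + 3*x at the endpoints):
  F(1) − F(−1) = -5/3 − (-1) = -2/3.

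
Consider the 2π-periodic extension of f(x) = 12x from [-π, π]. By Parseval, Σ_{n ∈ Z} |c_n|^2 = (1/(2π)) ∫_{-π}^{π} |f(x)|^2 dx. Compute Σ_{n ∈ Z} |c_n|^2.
Σ |c_n|^2 = 48π^2

Expand and integrate term by term over [-π, π]:
  ∫ (12x)^2 dx = 144·(2π^3/3); ∫ 2·12·(0)·x dx = 0 (odd integrand); ∫ 0^2 dx = 0·2π.
So (1/(2π)) ∫_{-π}^{π} (12x)^2 dx = 144π^2/3 + 0 = 48π^2.
Parseval ⇒ Σ |c_n|^2 = 48π^2.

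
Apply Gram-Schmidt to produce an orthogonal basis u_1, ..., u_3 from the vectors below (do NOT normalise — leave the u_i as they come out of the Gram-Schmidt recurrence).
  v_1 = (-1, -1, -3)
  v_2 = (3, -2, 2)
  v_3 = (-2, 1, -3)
Orthogonal basis:
  u_1 = (-1, -1, -3)
  u_2 = (26/11, -29/11, 1/11)
  u_3 = (8/23, 7/23, -5/23)

Apply the Gram-Schmidt recurrence
  u_1 = v_1
  u_i = v_i − Σ_{j<i} ((v_i · u_j) / (u_j · u_j)) · u_j.

Step by step this gives:
  u_1 = (-1, -1, -3)
  u_2 = (26/11, -29/11, 1/11)
  u_3 = (8/23, 7/23, -5/23)

Orthogonality check:
  u_2 · u_1 = 0 (should be 0)
  u_3 · u_1 = 0 (should be 0)
  u_3 · u_2 = 0 (should be 0)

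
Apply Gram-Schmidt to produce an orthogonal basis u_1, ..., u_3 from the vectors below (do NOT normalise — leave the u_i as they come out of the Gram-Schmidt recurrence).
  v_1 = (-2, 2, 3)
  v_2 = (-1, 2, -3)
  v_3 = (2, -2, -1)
Orthogonal basis:
  u_1 = (-2, 2, 3)
  u_2 = (-23/17, 40/17, -42/17)
  u_3 = (48/229, 36/229, 8/229)

Apply the Gram-Schmidt recurrence
  u_1 = v_1
  u_i = v_i − Σ_{j<i} ((v_i · u_j) / (u_j · u_j)) · u_j.

Step by step this gives:
  u_1 = (-2, 2, 3)
  u_2 = (-23/17, 40/17, -42/17)
  u_3 = (48/229, 36/229, 8/229)

Orthogonality check:
  u_2 · u_1 = 0 (should be 0)
  u_3 · u_1 = 0 (should be 0)
  u_3 · u_2 = 0 (should be 0)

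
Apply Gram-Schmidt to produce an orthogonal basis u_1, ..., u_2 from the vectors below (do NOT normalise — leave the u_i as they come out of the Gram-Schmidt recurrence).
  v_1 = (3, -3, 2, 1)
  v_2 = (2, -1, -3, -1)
Orthogonal basis:
  u_1 = (3, -3, 2, 1)
  u_2 = (40/23, -17/23, -73/23, -25/23)

Apply the Gram-Schmidt recurrence
  u_1 = v_1
  u_i = v_i − Σ_{j<i} ((v_i · u_j) / (u_j · u_j)) · u_j.

Step by step this gives:
  u_1 = (3, -3, 2, 1)
  u_2 = (40/23, -17/23, -73/23, -25/23)

Orthogonality check:
  u_2 · u_1 = 0 (should be 0)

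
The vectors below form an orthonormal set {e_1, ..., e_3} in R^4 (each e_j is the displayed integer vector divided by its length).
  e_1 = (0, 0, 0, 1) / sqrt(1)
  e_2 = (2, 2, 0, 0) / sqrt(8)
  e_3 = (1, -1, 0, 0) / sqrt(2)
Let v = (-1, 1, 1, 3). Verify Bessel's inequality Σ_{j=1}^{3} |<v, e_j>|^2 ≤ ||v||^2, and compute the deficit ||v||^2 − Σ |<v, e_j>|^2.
Σ |<v, e_j>|^2 = 11; ||v||^2 = 12; deficit = 1

Write each e_j = u_j / sqrt(<u_j, u_j>) where u_j is the displayed integer vector. Then <v, e_j> = <v, u_j> / sqrt(<u_j, u_j>), so |<v, e_j>|^2 = <v, u_j>^2 / <u_j, u_j>.
Coefficients: <v, e_1> = 3/sqrt(1), <v, e_2> = 0/sqrt(8), <v, e_3> = -2/sqrt(2).
Square and sum: Σ |<v, e_j>|^2 = 11.
Compute ||v||^2 = v·v = 12.
Deficit = 12 − 11 = 1 ≥ 0, confirming Bessel's inequality. (The deficit equals ||v − Σ <v,e_j> e_j||^2, the squared distance from v to span{e_j}.)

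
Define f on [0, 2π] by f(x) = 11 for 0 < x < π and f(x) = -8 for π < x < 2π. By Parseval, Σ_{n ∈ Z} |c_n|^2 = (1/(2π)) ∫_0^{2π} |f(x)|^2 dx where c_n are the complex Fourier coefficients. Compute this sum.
Σ |c_n|^2 = 185/2

Parseval equates the L^2 energy of f (normalised by 1/(2π)) with the ℓ^2 sum of its Fourier coefficients: (1/(2π)) ∫_0^{2π} |f|^2 = Σ |c_n|^2.
Compute the left side: (1/(2π)) [∫_0^π 11^2 dx + ∫_π^{2π} (-8)^2 dx] = (1/(2π)) · (121π + 64π) = (121 + 64)/2 = 185/2.
So Σ_{n ∈ Z} |c_n|^2 = 185/2.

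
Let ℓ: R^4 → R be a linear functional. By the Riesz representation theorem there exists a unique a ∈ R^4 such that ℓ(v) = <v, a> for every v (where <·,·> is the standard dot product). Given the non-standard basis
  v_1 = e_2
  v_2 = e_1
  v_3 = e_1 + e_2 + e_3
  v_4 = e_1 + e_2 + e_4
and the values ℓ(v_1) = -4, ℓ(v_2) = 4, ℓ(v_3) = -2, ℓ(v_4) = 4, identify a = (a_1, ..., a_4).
a = (4, -4, -2, 4)

Write a = (a_1, ..., a_4) in the standard basis. For each basis vector v_i, ℓ(v_i) = <v_i, a> is a linear equation in the a_j's. Collect the n equations into a matrix system V a = ℓ, where row i of V is v_i (expressed in the standard basis). Since V is invertible (lower-triangular with 1s on the diagonal, up to permutation), solve by back-substitution:
  V =
[[0, 1, 0, 0],
 [1, 0, 0, 0],
 [1, 1, 1, 0],
 [1, 1, 0, 1]]
  V a = (-4, 4, -2, 4)
Solving gives a = (4, -4, -2, 4).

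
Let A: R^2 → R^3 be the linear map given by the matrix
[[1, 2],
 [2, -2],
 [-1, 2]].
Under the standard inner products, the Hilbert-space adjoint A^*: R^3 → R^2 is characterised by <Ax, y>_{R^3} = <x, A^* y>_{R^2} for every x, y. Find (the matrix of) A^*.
A^* = A^T =
[[1, 2, -1],
 [2, -2, 2]]

For real matrices with standard dot products, the defining identity <Ax, y> = <x, A^* y> gives (Ax)^T y = x^T (A^*) y, i.e. x^T A^T y = x^T (A^*) y. Since this holds for all x, y, we must have A^* = A^T. Therefore
A^* =
[[1, 2, -1],
 [2, -2, 2]].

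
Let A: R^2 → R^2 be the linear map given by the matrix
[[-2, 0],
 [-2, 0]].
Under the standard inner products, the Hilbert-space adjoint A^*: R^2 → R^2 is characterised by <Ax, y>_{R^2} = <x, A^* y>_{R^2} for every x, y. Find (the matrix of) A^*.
A^* = A^T =
[[-2, -2],
 [0, 0]]

For real matrices with standard dot products, the defining identity <Ax, y> = <x, A^* y> gives (Ax)^T y = x^T (A^*) y, i.e. x^T A^T y = x^T (A^*) y. Since this holds for all x, y, we must have A^* = A^T. Therefore
A^* =
[[-2, -2],
 [0, 0]].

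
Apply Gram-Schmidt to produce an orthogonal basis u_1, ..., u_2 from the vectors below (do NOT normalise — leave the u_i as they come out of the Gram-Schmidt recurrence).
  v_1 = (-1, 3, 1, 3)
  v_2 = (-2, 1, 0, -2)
Orthogonal basis:
  u_1 = (-1, 3, 1, 3)
  u_2 = (-41/20, 23/20, 1/20, -37/20)

Apply the Gram-Schmidt recurrence
  u_1 = v_1
  u_i = v_i − Σ_{j<i} ((v_i · u_j) / (u_j · u_j)) · u_j.

Step by step this gives:
  u_1 = (-1, 3, 1, 3)
  u_2 = (-41/20, 23/20, 1/20, -37/20)

Orthogonality check:
  u_2 · u_1 = 0 (should be 0)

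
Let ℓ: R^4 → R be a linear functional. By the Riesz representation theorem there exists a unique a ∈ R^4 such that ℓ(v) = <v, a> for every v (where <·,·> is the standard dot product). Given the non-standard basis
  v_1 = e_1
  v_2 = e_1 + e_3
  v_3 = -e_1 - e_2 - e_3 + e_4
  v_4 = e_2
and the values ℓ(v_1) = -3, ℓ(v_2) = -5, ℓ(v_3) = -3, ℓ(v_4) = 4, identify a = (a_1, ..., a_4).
a = (-3, 4, -2, -4)

Write a = (a_1, ..., a_4) in the standard basis. For each basis vector v_i, ℓ(v_i) = <v_i, a> is a linear equation in the a_j's. Collect the n equations into a matrix system V a = ℓ, where row i of V is v_i (expressed in the standard basis). Since V is invertible (lower-triangular with 1s on the diagonal, up to permutation), solve by back-substitution:
  V =
[[1, 0, 0, 0],
 [1, 0, 1, 0],
 [-1, -1, -1, 1],
 [0, 1, 0, 0]]
  V a = (-3, -5, -3, 4)
Solving gives a = (-3, 4, -2, -4).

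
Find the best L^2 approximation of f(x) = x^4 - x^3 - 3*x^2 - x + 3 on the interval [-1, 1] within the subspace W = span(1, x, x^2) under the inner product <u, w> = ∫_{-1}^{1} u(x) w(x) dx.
g(x) = -15*x^2/7 - 8*x/5 + 102/35

The best approximation g ∈ W is the orthogonal projection of f onto W. Writing g = a_0 + a_1 x + a_2 x^2, the coefficients solve the normal equations G · a = b where
  G_{ij} = <φ_i, φ_j> and b_i = <f, φ_i>, with φ_0 = 1, φ_1 = x, φ_2 = x^2.
G =
  [2, 0, 2/3]
  [0, 2/3, 0]
  [2/3, 0, 2/5],
b = (22/5, -16/15, 38/35).
Solving gives a_0 = 102/35, a_1 = -8/5, a_2 = -15/7, so
  g(x) = -15*x^2/7 - 8*x/5 + 102/35.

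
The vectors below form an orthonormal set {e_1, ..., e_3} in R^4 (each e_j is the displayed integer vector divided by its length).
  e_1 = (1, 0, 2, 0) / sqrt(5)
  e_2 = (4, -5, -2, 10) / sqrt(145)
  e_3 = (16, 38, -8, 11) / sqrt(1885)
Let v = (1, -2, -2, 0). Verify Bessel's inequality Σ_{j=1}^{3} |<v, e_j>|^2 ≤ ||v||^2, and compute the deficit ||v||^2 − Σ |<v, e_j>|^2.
Σ |<v, e_j>|^2 = 329/65; ||v||^2 = 9; deficit = 256/65

Write each e_j = u_j / sqrt(<u_j, u_j>) where u_j is the displayed integer vector. Then <v, e_j> = <v, u_j> / sqrt(<u_j, u_j>), so |<v, e_j>|^2 = <v, u_j>^2 / <u_j, u_j>.
Coefficients: <v, e_1> = -3/sqrt(5), <v, e_2> = 18/sqrt(145), <v, e_3> = -44/sqrt(1885).
Square and sum: Σ |<v, e_j>|^2 = 329/65.
Compute ||v||^2 = v·v = 9.
Deficit = 9 − 329/65 = 256/65 ≥ 0, confirming Bessel's inequality. (The deficit equals ||v − Σ <v,e_j> e_j||^2, the squared distance from v to span{e_j}.)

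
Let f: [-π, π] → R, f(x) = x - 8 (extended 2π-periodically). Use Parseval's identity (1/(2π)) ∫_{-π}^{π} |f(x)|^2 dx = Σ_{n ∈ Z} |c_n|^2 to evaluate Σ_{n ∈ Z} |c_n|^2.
Σ |c_n|^2 = π^2/3 + 64

Expand and integrate term by term over [-π, π]:
  ∫ (x)^2 dx = 1·(2π^3/3); ∫ 2·1·(-8)·x dx = 0 (odd integrand); ∫ (-8)^2 dx = 64·2π.
So (1/(2π)) ∫_{-π}^{π} (x - 8)^2 dx = 1π^2/3 + 64 = π^2/3 + 64.
Parseval ⇒ Σ |c_n|^2 = π^2/3 + 64.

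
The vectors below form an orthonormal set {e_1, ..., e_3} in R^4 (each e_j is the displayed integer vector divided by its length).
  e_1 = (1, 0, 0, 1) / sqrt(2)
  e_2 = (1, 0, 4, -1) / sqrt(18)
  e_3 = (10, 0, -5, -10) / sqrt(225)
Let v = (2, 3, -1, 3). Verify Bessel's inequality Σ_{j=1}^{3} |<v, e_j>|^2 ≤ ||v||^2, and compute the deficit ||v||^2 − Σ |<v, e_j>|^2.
Σ |<v, e_j>|^2 = 14; ||v||^2 = 23; deficit = 9

Write each e_j = u_j / sqrt(<u_j, u_j>) where u_j is the displayed integer vector. Then <v, e_j> = <v, u_j> / sqrt(<u_j, u_j>), so |<v, e_j>|^2 = <v, u_j>^2 / <u_j, u_j>.
Coefficients: <v, e_1> = 5/sqrt(2), <v, e_2> = -5/sqrt(18), <v, e_3> = -5/sqrt(225).
Square and sum: Σ |<v, e_j>|^2 = 14.
Compute ||v||^2 = v·v = 23.
Deficit = 23 − 14 = 9 ≥ 0, confirming Bessel's inequality. (The deficit equals ||v − Σ <v,e_j> e_j||^2, the squared distance from v to span{e_j}.)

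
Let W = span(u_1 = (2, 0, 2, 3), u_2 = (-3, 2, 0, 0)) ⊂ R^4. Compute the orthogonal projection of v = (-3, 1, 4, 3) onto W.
proj_W(v) = (-341/185, 506/185, 418/185, 627/185)

Set up U = [u_1 | ... | u_2] ∈ R^(4×2). The projector onto W = col(U) is P = U (U^T U)^(-1) U^T.
Compute U^T U =
  [17, -6]
  [-6, 13],
and U^T v = (11, 11).
Solve U^T U · c = U^T v for the coefficients: c = (209/185, 253/185). The projection is proj_W(v) = U c.
Check: (v - proj_W(v)) · u_1 = 0  (should be 0).
Check: (v - proj_W(v)) · u_2 = 0  (should be 0).
Result: proj_W(v) = (-341/185, 506/185, 418/185, 627/185).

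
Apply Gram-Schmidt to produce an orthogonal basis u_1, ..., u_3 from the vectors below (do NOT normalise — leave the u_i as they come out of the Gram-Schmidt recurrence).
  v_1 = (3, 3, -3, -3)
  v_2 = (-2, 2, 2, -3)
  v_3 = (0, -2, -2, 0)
Orthogonal basis:
  u_1 = (3, 3, -3, -3)
  u_2 = (-9/4, 7/4, 9/4, -11/4)
  u_3 = (-72/83, -110/83, -94/83, -88/83)

Apply the Gram-Schmidt recurrence
  u_1 = v_1
  u_i = v_i − Σ_{j<i} ((v_i · u_j) / (u_j · u_j)) · u_j.

Step by step this gives:
  u_1 = (3, 3, -3, -3)
  u_2 = (-9/4, 7/4, 9/4, -11/4)
  u_3 = (-72/83, -110/83, -94/83, -88/83)

Orthogonality check:
  u_2 · u_1 = 0 (should be 0)
  u_3 · u_1 = 0 (should be 0)
  u_3 · u_2 = 0 (should be 0)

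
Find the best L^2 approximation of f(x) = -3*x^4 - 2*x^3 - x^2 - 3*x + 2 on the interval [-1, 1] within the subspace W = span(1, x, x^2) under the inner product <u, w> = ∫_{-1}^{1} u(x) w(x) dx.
g(x) = -25*x^2/7 - 21*x/5 + 79/35

The best approximation g ∈ W is the orthogonal projection of f onto W. Writing g = a_0 + a_1 x + a_2 x^2, the coefficients solve the normal equations G · a = b where
  G_{ij} = <φ_i, φ_j> and b_i = <f, φ_i>, with φ_0 = 1, φ_1 = x, φ_2 = x^2.
G =
  [2, 0, 2/3]
  [0, 2/3, 0]
  [2/3, 0, 2/5],
b = (32/15, -14/5, 8/105).
Solving gives a_0 = 79/35, a_1 = -21/5, a_2 = -25/7, so
  g(x) = -25*x^2/7 - 21*x/5 + 79/35.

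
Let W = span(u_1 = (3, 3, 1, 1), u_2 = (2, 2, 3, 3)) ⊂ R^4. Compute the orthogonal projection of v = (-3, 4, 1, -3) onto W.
proj_W(v) = (1/2, 1/2, -1, -1)

Set up U = [u_1 | ... | u_2] ∈ R^(4×2). The projector onto W = col(U) is P = U (U^T U)^(-1) U^T.
Compute U^T U =
  [20, 18]
  [18, 26],
and U^T v = (1, -4).
Solve U^T U · c = U^T v for the coefficients: c = (1/2, -1/2). The projection is proj_W(v) = U c.
Check: (v - proj_W(v)) · u_1 = 0  (should be 0).
Check: (v - proj_W(v)) · u_2 = 0  (should be 0).
Result: proj_W(v) = (1/2, 1/2, -1, -1).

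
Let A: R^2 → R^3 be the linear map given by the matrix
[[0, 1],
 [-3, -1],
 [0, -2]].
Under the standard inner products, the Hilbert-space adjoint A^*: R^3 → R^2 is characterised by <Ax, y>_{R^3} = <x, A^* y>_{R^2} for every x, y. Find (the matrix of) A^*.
A^* = A^T =
[[0, -3, 0],
 [1, -1, -2]]

For real matrices with standard dot products, the defining identity <Ax, y> = <x, A^* y> gives (Ax)^T y = x^T (A^*) y, i.e. x^T A^T y = x^T (A^*) y. Since this holds for all x, y, we must have A^* = A^T. Therefore
A^* =
[[0, -3, 0],
 [1, -1, -2]].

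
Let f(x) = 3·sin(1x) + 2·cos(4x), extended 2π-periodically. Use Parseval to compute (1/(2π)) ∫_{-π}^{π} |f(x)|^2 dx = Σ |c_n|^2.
Σ |c_n|^2 = 13/2

Expand |f|^2 and use orthogonality of {sin(nx), cos(mx)} on [-π, π]:
  ∫_{-π}^{π} sin(nx)^2 dx = π, ∫ cos(mx)^2 dx = π, and cross terms integrate to 0.
So ∫_{-π}^{π} f(x)^2 dx = 3^2 · π + 2^2 · π = (9 + 4)π.
Divide by 2π: (9 + 4)/2 = 13/2.
By Parseval, this equals Σ |c_n|^2.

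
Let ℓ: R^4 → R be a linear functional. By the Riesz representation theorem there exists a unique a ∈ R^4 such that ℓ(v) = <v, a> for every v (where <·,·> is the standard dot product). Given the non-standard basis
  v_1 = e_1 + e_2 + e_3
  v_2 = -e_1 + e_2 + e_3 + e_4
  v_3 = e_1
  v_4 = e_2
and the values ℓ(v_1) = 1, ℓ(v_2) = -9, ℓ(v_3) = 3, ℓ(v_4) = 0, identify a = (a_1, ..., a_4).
a = (3, 0, -2, -4)

Write a = (a_1, ..., a_4) in the standard basis. For each basis vector v_i, ℓ(v_i) = <v_i, a> is a linear equation in the a_j's. Collect the n equations into a matrix system V a = ℓ, where row i of V is v_i (expressed in the standard basis). Since V is invertible (lower-triangular with 1s on the diagonal, up to permutation), solve by back-substitution:
  V =
[[1, 1, 1, 0],
 [-1, 1, 1, 1],
 [1, 0, 0, 0],
 [0, 1, 0, 0]]
  V a = (1, -9, 3, 0)
Solving gives a = (3, 0, -2, -4).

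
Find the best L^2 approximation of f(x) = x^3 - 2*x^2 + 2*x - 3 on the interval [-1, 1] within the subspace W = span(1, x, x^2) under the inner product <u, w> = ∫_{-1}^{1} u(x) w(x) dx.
g(x) = -2*x^2 + 13*x/5 - 3

The best approximation g ∈ W is the orthogonal projection of f onto W. Writing g = a_0 + a_1 x + a_2 x^2, the coefficients solve the normal equations G · a = b where
  G_{ij} = <φ_i, φ_j> and b_i = <f, φ_i>, with φ_0 = 1, φ_1 = x, φ_2 = x^2.
G =
  [2, 0, 2/3]
  [0, 2/3, 0]
  [2/3, 0, 2/5],
b = (-22/3, 26/15, -14/5).
Solving gives a_0 = -3, a_1 = 13/5, a_2 = -2, so
  g(x) = -2*x^2 + 13*x/5 - 3.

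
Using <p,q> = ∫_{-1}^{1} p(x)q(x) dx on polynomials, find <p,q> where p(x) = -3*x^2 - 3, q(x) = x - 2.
<p,q> = 16

Expand the product: p(x)·q(x) = -3*x^3 + 6*x^2 - 3*x + 6.
∫_{-1}^{1} of each monomial x^k gives [2/(k+1) if k even, 0 if k odd]. Integrating term-by-term (or equivalently evaluating the antiderivative F(x) = -3*x^4/4 + 2*x^3 - 3*x^2/2 + 6*x at the endpoints):
  F(1) − F(−1) = 23/4 − (-41/4) = 16.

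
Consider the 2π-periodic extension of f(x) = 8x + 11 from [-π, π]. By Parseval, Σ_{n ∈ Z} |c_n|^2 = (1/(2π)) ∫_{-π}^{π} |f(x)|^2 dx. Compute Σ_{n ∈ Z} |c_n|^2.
Σ |c_n|^2 = 64π^2/3 + 121

Expand and integrate term by term over [-π, π]:
  ∫ (8x)^2 dx = 64·(2π^3/3); ∫ 2·8·(11)·x dx = 0 (odd integrand); ∫ 11^2 dx = 121·2π.
So (1/(2π)) ∫_{-π}^{π} (8x + 11)^2 dx = 64π^2/3 + 121 = 64π^2/3 + 121.
Parseval ⇒ Σ |c_n|^2 = 64π^2/3 + 121.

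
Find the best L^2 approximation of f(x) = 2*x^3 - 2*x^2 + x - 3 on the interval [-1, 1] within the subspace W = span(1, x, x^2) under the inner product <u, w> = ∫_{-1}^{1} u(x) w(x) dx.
g(x) = -2*x^2 + 11*x/5 - 3

The best approximation g ∈ W is the orthogonal projection of f onto W. Writing g = a_0 + a_1 x + a_2 x^2, the coefficients solve the normal equations G · a = b where
  G_{ij} = <φ_i, φ_j> and b_i = <f, φ_i>, with φ_0 = 1, φ_1 = x, φ_2 = x^2.
G =
  [2, 0, 2/3]
  [0, 2/3, 0]
  [2/3, 0, 2/5],
b = (-22/3, 22/15, -14/5).
Solving gives a_0 = -3, a_1 = 11/5, a_2 = -2, so
  g(x) = -2*x^2 + 11*x/5 - 3.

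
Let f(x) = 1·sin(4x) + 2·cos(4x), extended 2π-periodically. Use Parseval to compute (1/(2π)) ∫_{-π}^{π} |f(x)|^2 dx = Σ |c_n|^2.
Σ |c_n|^2 = 5/2

Expand |f|^2 and use orthogonality of {sin(nx), cos(mx)} on [-π, π]:
  ∫_{-π}^{π} sin(nx)^2 dx = π, ∫ cos(mx)^2 dx = π, and cross terms integrate to 0.
So ∫_{-π}^{π} f(x)^2 dx = 1^2 · π + 2^2 · π = (1 + 4)π.
Divide by 2π: (1 + 4)/2 = 5/2.
By Parseval, this equals Σ |c_n|^2.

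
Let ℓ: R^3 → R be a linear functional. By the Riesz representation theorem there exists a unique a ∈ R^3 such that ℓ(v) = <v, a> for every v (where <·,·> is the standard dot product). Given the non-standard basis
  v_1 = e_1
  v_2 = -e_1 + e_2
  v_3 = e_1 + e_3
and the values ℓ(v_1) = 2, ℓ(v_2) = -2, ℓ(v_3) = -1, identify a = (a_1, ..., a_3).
a = (2, 0, -3)

Write a = (a_1, ..., a_3) in the standard basis. For each basis vector v_i, ℓ(v_i) = <v_i, a> is a linear equation in the a_j's. Collect the n equations into a matrix system V a = ℓ, where row i of V is v_i (expressed in the standard basis). Since V is invertible (lower-triangular with 1s on the diagonal, up to permutation), solve by back-substitution:
  V =
[[1, 0, 0],
 [-1, 1, 0],
 [1, 0, 1]]
  V a = (2, -2, -1)
Solving gives a = (2, 0, -3).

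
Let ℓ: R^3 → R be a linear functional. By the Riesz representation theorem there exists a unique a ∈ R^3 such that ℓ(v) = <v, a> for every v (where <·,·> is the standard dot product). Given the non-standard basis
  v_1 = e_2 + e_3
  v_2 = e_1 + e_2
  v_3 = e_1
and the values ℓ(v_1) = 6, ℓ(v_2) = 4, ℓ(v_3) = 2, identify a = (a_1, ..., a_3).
a = (2, 2, 4)

Write a = (a_1, ..., a_3) in the standard basis. For each basis vector v_i, ℓ(v_i) = <v_i, a> is a linear equation in the a_j's. Collect the n equations into a matrix system V a = ℓ, where row i of V is v_i (expressed in the standard basis). Since V is invertible (lower-triangular with 1s on the diagonal, up to permutation), solve by back-substitution:
  V =
[[0, 1, 1],
 [1, 1, 0],
 [1, 0, 0]]
  V a = (6, 4, 2)
Solving gives a = (2, 2, 4).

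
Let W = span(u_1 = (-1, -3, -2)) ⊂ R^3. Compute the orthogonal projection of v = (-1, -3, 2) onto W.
proj_W(v) = (-3/7, -9/7, -6/7)

Set up U = [u_1 | ... | u_1] ∈ R^(3×1). The projector onto W = col(U) is P = U (U^T U)^(-1) U^T.
Compute U^T U =
  [14],
and U^T v = (6).
Solve U^T U · c = U^T v for the coefficients: c = (3/7). The projection is proj_W(v) = U c.
Check: (v - proj_W(v)) · u_1 = 0  (should be 0).
Result: proj_W(v) = (-3/7, -9/7, -6/7).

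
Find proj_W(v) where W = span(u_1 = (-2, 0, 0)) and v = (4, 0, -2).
proj_W(v) = (4, 0, 0)

Set up U = [u_1 | ... | u_1] ∈ R^(3×1). The projector onto W = col(U) is P = U (U^T U)^(-1) U^T.
Compute U^T U =
  [4],
and U^T v = (-8).
Solve U^T U · c = U^T v for the coefficients: c = (-2). The projection is proj_W(v) = U c.
Check: (v - proj_W(v)) · u_1 = 0  (should be 0).
Result: proj_W(v) = (4, 0, 0).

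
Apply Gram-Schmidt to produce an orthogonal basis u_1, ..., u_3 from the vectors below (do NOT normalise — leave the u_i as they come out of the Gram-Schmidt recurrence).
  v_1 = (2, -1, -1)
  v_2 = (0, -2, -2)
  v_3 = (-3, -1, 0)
Orthogonal basis:
  u_1 = (2, -1, -1)
  u_2 = (-4/3, -4/3, -4/3)
  u_3 = (0, -1/2, 1/2)

Apply the Gram-Schmidt recurrence
  u_1 = v_1
  u_i = v_i − Σ_{j<i} ((v_i · u_j) / (u_j · u_j)) · u_j.

Step by step this gives:
  u_1 = (2, -1, -1)
  u_2 = (-4/3, -4/3, -4/3)
  u_3 = (0, -1/2, 1/2)

Orthogonality check:
  u_2 · u_1 = 0 (should be 0)
  u_3 · u_1 = 0 (should be 0)
  u_3 · u_2 = 0 (should be 0)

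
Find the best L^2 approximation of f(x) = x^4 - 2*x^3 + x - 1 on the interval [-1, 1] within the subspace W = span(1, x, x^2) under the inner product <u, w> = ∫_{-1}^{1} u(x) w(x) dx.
g(x) = 6*x^2/7 - x/5 - 38/35

The best approximation g ∈ W is the orthogonal projection of f onto W. Writing g = a_0 + a_1 x + a_2 x^2, the coefficients solve the normal equations G · a = b where
  G_{ij} = <φ_i, φ_j> and b_i = <f, φ_i>, with φ_0 = 1, φ_1 = x, φ_2 = x^2.
G =
  [2, 0, 2/3]
  [0, 2/3, 0]
  [2/3, 0, 2/5],
b = (-8/5, -2/15, -8/21).
Solving gives a_0 = -38/35, a_1 = -1/5, a_2 = 6/7, so
  g(x) = 6*x^2/7 - x/5 - 38/35.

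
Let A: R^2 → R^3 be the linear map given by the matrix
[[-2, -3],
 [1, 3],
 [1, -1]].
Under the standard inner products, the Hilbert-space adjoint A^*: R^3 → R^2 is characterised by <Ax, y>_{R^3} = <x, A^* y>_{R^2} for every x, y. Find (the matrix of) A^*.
A^* = A^T =
[[-2, 1, 1],
 [-3, 3, -1]]

For real matrices with standard dot products, the defining identity <Ax, y> = <x, A^* y> gives (Ax)^T y = x^T (A^*) y, i.e. x^T A^T y = x^T (A^*) y. Since this holds for all x, y, we must have A^* = A^T. Therefore
A^* =
[[-2, 1, 1],
 [-3, 3, -1]].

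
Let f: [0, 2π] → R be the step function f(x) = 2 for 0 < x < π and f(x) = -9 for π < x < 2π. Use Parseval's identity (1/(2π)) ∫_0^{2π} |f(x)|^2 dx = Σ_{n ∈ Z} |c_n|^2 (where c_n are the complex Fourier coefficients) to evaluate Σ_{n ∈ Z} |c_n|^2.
Σ |c_n|^2 = 85/2

Parseval equates the L^2 energy of f (normalised by 1/(2π)) with the ℓ^2 sum of its Fourier coefficients: (1/(2π)) ∫_0^{2π} |f|^2 = Σ |c_n|^2.
Compute the left side: (1/(2π)) [∫_0^π 2^2 dx + ∫_π^{2π} (-9)^2 dx] = (1/(2π)) · (4π + 81π) = (4 + 81)/2 = 85/2.
So Σ_{n ∈ Z} |c_n|^2 = 85/2.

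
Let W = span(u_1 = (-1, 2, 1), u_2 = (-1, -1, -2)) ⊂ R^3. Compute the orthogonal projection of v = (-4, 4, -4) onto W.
proj_W(v) = (-16/3, 8/3, -8/3)

Set up U = [u_1 | ... | u_2] ∈ R^(3×2). The projector onto W = col(U) is P = U (U^T U)^(-1) U^T.
Compute U^T U =
  [6, -3]
  [-3, 6],
and U^T v = (8, 8).
Solve U^T U · c = U^T v for the coefficients: c = (8/3, 8/3). The projection is proj_W(v) = U c.
Check: (v - proj_W(v)) · u_1 = 0  (should be 0).
Check: (v - proj_W(v)) · u_2 = 0  (should be 0).
Result: proj_W(v) = (-16/3, 8/3, -8/3).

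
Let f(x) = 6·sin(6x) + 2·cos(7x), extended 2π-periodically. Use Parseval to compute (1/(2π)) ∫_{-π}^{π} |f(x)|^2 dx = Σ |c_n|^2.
Σ |c_n|^2 = 20

Expand |f|^2 and use orthogonality of {sin(nx), cos(mx)} on [-π, π]:
  ∫_{-π}^{π} sin(nx)^2 dx = π, ∫ cos(mx)^2 dx = π, and cross terms integrate to 0.
So ∫_{-π}^{π} f(x)^2 dx = 6^2 · π + 2^2 · π = (36 + 4)π.
Divide by 2π: (36 + 4)/2 = 20.
By Parseval, this equals Σ |c_n|^2.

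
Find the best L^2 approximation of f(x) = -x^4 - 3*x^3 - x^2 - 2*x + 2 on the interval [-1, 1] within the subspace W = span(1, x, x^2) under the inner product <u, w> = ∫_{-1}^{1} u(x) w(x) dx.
g(x) = -13*x^2/7 - 19*x/5 + 73/35

The best approximation g ∈ W is the orthogonal projection of f onto W. Writing g = a_0 + a_1 x + a_2 x^2, the coefficients solve the normal equations G · a = b where
  G_{ij} = <φ_i, φ_j> and b_i = <f, φ_i>, with φ_0 = 1, φ_1 = x, φ_2 = x^2.
G =
  [2, 0, 2/3]
  [0, 2/3, 0]
  [2/3, 0, 2/5],
b = (44/15, -38/15, 68/105).
Solving gives a_0 = 73/35, a_1 = -19/5, a_2 = -13/7, so
  g(x) = -13*x^2/7 - 19*x/5 + 73/35.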